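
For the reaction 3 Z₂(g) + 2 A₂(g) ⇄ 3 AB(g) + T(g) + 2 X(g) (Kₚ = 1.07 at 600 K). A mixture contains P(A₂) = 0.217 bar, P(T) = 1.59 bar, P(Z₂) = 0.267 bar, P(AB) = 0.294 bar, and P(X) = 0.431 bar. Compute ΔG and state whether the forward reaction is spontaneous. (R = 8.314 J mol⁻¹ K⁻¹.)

Qₚ = P(AB)³·P(T)·P(X)² / (P(Z₂)³·P(A₂)²) = (0.294)³·(1.59)·(0.431)² / ((0.267)³·(0.217)²) = 8.37
ΔG = RT ln(Qₚ/Kₚ) = (8.314 J mol⁻¹ K⁻¹)(600 K) × ln(8.37/1.07)
   = (4.988 kJ/mol)(2.057) = 10.3 kJ/mol
ΔG > 0, so the forward reaction is non-spontaneous (proceeds in reverse).

ΔG = 10.3 kJ/mol; the forward reaction is non-spontaneous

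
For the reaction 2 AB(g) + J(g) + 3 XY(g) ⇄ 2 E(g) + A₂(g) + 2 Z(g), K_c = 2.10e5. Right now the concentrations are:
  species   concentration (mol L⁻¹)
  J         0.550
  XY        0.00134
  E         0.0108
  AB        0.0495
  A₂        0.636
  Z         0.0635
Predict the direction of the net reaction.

Q_c = [E]²·[A₂]·[Z]² / ([AB]²·[J]·[XY]³) = (0.0108)²·(0.636)·(0.0635)² / ((0.0495)²·(0.550)·(0.00134)³) = 92200
Q_c = 92200 < K_c = 2.10e5, so the forward reaction proceeds.

forward (toward products)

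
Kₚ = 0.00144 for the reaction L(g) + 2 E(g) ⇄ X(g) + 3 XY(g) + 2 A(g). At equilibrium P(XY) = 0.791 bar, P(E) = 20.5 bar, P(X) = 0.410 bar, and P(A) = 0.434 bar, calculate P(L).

P(L) = 0.0632 bar

At equilibrium, Kₚ = P(X)·P(XY)³·P(A)² / (P(L)·P(E)²) = 0.00144.
(0.410)·(0.791)³·(0.434)² / ((P(L))·(20.5)²) = 0.00144
P(L) = 0.0632 bar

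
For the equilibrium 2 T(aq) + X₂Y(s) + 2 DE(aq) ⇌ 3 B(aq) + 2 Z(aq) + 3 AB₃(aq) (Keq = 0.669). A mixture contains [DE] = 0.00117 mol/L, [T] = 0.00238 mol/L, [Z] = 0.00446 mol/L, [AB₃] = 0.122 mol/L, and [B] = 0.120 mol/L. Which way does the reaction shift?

reverse (toward reactants)

(X₂Y is a pure solid — omitted from Q.)
Q = [B]³·[Z]²·[AB₃]³ / ([T]²·[DE]²) = (0.120)³·(0.00446)²·(0.122)³ / ((0.00238)²·(0.00117)²) = 8.05
Q = 8.05 > Keq = 0.669, so the reverse reaction proceeds.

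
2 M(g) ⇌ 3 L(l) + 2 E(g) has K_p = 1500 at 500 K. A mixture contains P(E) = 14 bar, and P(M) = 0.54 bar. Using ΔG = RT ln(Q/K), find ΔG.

ΔG = -3.34 kJ/mol

(L is a pure liquid — omitted from Q_p.)
Q_p = P(E)² / P(M)² = (14)² / (0.54)² = 672
ΔG = RT ln(Q_p/K_p) = (8.314 J mol⁻¹ K⁻¹)(500 K) × ln(672/1500)
   = (4.157 kJ/mol)(-0.8030) = -3.34 kJ/mol
ΔG < 0, so the forward reaction is spontaneous (proceeds forward).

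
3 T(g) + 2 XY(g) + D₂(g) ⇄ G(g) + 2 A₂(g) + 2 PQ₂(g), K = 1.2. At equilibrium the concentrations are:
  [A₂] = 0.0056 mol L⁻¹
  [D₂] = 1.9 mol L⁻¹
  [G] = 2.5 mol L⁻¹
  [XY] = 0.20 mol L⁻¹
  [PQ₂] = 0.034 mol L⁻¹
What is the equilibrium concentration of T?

At equilibrium, K = [G]·[A₂]²·[PQ₂]² / ([T]³·[XY]²·[D₂]) = 1.2.
(2.5)·(0.0056)²·(0.034)² / (([T])³·(0.20)²·(1.9)) = 1.2
[T]³ = 9.94×10⁻⁷ ⇒ [T] = 0.010 mol L⁻¹

[T] = 0.010 mol L⁻¹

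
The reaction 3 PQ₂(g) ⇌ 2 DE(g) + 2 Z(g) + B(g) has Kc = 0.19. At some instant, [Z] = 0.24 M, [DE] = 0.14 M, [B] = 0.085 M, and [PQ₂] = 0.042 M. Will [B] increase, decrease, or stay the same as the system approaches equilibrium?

Qc = [DE]²·[Z]²·[B] / [PQ₂]³ = (0.14)²·(0.24)²·(0.085) / (0.042)³ = 1.3
Qc = 1.3 > Kc = 0.19: net reverse reaction.
B is a product, so it decreases.

decrease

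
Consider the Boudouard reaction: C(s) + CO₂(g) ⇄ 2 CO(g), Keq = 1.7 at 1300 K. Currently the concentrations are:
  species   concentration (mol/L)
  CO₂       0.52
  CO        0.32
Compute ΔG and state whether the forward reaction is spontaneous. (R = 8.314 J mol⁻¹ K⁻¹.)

(C is a pure solid — omitted from Q.)
Q = [CO]² / [CO₂] = (0.32)² / (0.52) = 0.197
ΔG = RT ln(Q/Keq) = (8.314 J mol⁻¹ K⁻¹)(1300 K) × ln(0.197/1.7)
   = (10.81 kJ/mol)(-2.155) = -23.3 kJ/mol
ΔG < 0, so the forward reaction is spontaneous (proceeds forward).

ΔG = -23.3 kJ/mol; the forward reaction is spontaneous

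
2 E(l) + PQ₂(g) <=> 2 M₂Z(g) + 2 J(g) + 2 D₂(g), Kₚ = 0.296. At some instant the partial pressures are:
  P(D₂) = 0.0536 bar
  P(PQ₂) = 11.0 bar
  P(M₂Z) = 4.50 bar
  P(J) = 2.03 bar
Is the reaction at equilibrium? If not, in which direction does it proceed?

in the forward direction

(E is a pure liquid — omitted from Qₚ.)
Qₚ = P(M₂Z)²·P(J)²·P(D₂)² / P(PQ₂) = (4.50)²·(2.03)²·(0.0536)² / (11.0) = 0.0218
Qₚ = 0.0218 < Kₚ = 0.296, so the forward reaction proceeds.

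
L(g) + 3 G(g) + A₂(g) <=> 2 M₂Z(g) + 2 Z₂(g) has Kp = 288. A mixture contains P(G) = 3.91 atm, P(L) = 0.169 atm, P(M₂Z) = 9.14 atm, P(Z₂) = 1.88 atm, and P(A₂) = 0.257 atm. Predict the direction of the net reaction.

Qp = P(M₂Z)²·P(Z₂)² / (P(L)·P(G)³·P(A₂)) = (9.14)²·(1.88)² / ((0.169)·(3.91)³·(0.257)) = 114
Qp = 114 < Kp = 288, so the forward reaction proceeds.

in the forward direction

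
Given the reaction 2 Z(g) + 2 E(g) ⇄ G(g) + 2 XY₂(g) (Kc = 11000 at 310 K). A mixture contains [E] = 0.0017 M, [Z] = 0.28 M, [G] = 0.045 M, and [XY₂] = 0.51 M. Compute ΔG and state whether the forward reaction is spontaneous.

Qc = [G]·[XY₂]² / ([Z]²·[E]²) = (0.045)·(0.51)² / ((0.28)²·(0.0017)²) = 51700
ΔG = RT ln(Qc/Kc) = (8.314 J mol⁻¹ K⁻¹)(310 K) × ln(51700/11000)
   = (2.577 kJ/mol)(1.548) = 3.99 kJ/mol
ΔG > 0, so the forward reaction is non-spontaneous (proceeds in reverse).

ΔG = 3.99 kJ/mol; the forward reaction is non-spontaneous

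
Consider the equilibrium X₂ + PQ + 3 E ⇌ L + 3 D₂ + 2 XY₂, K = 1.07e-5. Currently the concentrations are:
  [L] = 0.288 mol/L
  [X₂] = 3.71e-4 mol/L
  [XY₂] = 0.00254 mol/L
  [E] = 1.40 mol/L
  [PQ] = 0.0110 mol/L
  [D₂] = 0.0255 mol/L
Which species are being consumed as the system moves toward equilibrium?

X₂, PQ, E (reactants)

Q = [L]·[D₂]³·[XY₂]² / ([X₂]·[PQ]·[E]³) = (0.288)·(0.0255)³·(0.00254)² / ((3.71e-4)·(0.0110)·(1.40)³) = 2.75e-6
Q = 2.75e-6 < K = 1.07e-5: net forward reaction.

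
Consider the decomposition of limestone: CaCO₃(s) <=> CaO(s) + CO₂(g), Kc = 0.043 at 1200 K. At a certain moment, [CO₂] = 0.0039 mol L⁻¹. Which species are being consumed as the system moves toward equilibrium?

CaCO₃ (reactants)

(CaCO₃, CaO are pure solids — omitted from Qc.)
Qc = [CO₂] = 0.0039
Qc = 0.0039 < Kc = 0.043: net forward reaction.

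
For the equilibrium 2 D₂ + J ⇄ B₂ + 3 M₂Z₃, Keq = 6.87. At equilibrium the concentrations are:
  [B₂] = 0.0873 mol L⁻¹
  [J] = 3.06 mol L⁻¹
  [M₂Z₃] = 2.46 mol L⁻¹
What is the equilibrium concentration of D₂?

[D₂] = 0.249 mol L⁻¹

At equilibrium, Keq = [B₂]·[M₂Z₃]³ / ([D₂]²·[J]) = 6.87.
(0.0873)·(2.46)³ / (([D₂])²·(3.06)) = 6.87
[D₂]² = 0.0618 ⇒ [D₂] = 0.249 mol L⁻¹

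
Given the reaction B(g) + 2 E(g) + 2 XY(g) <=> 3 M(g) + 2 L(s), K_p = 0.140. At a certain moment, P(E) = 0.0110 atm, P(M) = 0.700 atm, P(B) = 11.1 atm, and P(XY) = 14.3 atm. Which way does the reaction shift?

reverse (toward reactants)

(L is a pure solid — omitted from Q_p.)
Q_p = P(M)³ / (P(B)·P(E)²·P(XY)²) = (0.700)³ / ((11.1)·(0.0110)²·(14.3)²) = 1.25
Q_p = 1.25 > K_p = 0.140, so the reverse reaction proceeds.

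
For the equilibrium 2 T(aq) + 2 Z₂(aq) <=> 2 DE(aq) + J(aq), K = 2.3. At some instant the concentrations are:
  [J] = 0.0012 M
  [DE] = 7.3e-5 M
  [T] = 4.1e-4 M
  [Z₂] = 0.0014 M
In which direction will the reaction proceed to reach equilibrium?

in the reverse direction

Q = [DE]²·[J] / ([T]²·[Z₂]²) = (7.3e-5)²·(0.0012) / ((4.1e-4)²·(0.0014)²) = 19
Q = 19 > K = 2.3, so the reverse reaction proceeds.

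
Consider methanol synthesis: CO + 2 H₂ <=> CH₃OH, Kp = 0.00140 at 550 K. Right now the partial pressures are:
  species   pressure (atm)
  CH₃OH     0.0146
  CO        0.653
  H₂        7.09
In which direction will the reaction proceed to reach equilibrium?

Qp = P(CH₃OH) / (P(CO)·P(H₂)²) = (0.0146) / ((0.653)·(7.09)²) = 4.45×10⁻⁴
Qp = 4.45×10⁻⁴ < Kp = 0.00140, so the forward reaction proceeds.

in the forward direction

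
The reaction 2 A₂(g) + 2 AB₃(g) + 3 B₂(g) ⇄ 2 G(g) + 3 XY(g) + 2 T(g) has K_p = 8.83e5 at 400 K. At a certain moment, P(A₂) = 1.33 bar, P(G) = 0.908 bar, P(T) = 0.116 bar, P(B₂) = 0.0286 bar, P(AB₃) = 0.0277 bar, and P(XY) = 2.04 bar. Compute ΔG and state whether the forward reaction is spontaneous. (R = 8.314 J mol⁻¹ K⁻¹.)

ΔG = 4.03 kJ/mol; the forward reaction is non-spontaneous

Q_p = P(G)²·P(XY)³·P(T)² / (P(A₂)²·P(AB₃)²·P(B₂)³) = (0.908)²·(2.04)³·(0.116)² / ((1.33)²·(0.0277)²·(0.0286)³) = 2.97e6
ΔG = RT ln(Q_p/K_p) = (8.314 J mol⁻¹ K⁻¹)(400 K) × ln(2.97e6/8.83e5)
   = (3.326 kJ/mol)(1.213) = 4.03 kJ/mol
ΔG > 0, so the forward reaction is non-spontaneous (proceeds in reverse).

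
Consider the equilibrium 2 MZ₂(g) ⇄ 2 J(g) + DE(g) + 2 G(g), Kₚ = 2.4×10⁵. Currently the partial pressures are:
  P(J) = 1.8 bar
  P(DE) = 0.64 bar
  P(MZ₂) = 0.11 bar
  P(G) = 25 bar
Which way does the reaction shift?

to the right

Qₚ = P(J)²·P(DE)·P(G)² / P(MZ₂)² = (1.8)²·(0.64)·(25)² / (0.11)² = 1.1×10⁵
Qₚ = 1.1×10⁵ < Kₚ = 2.4×10⁵, so the forward reaction proceeds.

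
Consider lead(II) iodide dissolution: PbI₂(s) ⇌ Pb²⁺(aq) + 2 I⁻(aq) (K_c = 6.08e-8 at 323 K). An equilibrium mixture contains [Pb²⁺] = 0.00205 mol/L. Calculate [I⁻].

(PbI₂ is a pure solid — omitted from K_c.)
At equilibrium, K_c = [Pb²⁺]·[I⁻]² = 6.08e-8.
(0.00205)·([I⁻])² = 6.08e-8
[I⁻]² = 2.97e-5 ⇒ [I⁻] = 0.00545 mol/L

[I⁻] = 0.00545 mol/L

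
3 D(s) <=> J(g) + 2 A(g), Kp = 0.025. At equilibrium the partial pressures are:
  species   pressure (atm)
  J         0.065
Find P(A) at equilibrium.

P(A) = 0.62 atm

(D is a pure solid — omitted from Kp.)
At equilibrium, Kp = P(J)·P(A)² = 0.025.
(0.065)·(P(A))² = 0.025
P(A)² = 0.385 ⇒ P(A) = 0.62 atm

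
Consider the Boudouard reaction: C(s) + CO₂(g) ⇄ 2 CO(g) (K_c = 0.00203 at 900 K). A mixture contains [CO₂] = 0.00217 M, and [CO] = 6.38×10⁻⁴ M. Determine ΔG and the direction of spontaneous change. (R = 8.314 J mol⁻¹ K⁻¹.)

(C is a pure solid — omitted from Q_c.)
Q_c = [CO]² / [CO₂] = (6.38×10⁻⁴)² / (0.00217) = 1.88×10⁻⁴
ΔG = RT ln(Q_c/K_c) = (8.314 J mol⁻¹ K⁻¹)(900 K) × ln(1.88×10⁻⁴/0.00203)
   = (7.483 kJ/mol)(-2.379) = -17.8 kJ/mol
ΔG < 0, so the forward reaction is spontaneous (proceeds forward).

ΔG = -17.8 kJ/mol; the forward reaction is spontaneous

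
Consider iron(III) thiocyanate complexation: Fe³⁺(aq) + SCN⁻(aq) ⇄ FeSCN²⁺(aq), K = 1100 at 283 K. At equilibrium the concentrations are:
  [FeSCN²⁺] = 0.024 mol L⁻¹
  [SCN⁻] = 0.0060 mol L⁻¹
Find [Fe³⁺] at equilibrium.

At equilibrium, K = [FeSCN²⁺] / ([Fe³⁺]·[SCN⁻]) = 1100.
(0.024) / (([Fe³⁺])·(0.0060)) = 1100
[Fe³⁺] = 0.00364 = 0.0036 mol L⁻¹

[Fe³⁺] = 0.0036 mol L⁻¹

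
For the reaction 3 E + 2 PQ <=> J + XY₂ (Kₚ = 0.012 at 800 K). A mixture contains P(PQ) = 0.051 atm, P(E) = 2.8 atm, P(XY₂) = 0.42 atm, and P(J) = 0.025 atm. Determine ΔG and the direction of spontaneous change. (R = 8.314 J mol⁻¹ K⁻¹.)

Qₚ = P(J)·P(XY₂) / (P(E)³·P(PQ)²) = (0.025)·(0.42) / ((2.8)³·(0.051)²) = 0.184
ΔG = RT ln(Qₚ/Kₚ) = (8.314 J mol⁻¹ K⁻¹)(800 K) × ln(0.184/0.012)
   = (6.651 kJ/mol)(2.730) = 18.2 kJ/mol
ΔG > 0, so the forward reaction is non-spontaneous (proceeds in reverse).

ΔG = 18.2 kJ/mol; the forward reaction is non-spontaneous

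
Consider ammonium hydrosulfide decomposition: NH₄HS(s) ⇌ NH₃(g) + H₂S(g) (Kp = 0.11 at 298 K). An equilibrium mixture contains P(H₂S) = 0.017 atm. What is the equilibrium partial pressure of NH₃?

P(NH₃) = 6.5 atm

(NH₄HS is a pure solid — omitted from Kp.)
At equilibrium, Kp = P(NH₃)·P(H₂S) = 0.11.
(P(NH₃))·(0.017) = 0.11
P(NH₃) = 6.47 = 6.5 atm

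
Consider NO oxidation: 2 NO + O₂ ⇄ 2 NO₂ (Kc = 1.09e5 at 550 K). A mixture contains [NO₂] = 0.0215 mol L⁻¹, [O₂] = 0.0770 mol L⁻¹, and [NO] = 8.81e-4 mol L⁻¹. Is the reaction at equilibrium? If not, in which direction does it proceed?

Qc = [NO₂]² / ([NO]²·[O₂]) = (0.0215)² / ((8.81e-4)²·(0.0770)) = 7730
Qc = 7730 < Kc = 1.09e5, so the forward reaction proceeds.

toward products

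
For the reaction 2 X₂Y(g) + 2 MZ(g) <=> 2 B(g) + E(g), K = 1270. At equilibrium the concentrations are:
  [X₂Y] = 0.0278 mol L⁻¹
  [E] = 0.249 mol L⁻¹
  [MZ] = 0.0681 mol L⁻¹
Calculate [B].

At equilibrium, K = [B]²·[E] / ([X₂Y]²·[MZ]²) = 1270.
([B])²·(0.249) / ((0.0278)²·(0.0681)²) = 1270
[B]² = 0.0183 ⇒ [B] = 0.135 mol L⁻¹

[B] = 0.135 mol L⁻¹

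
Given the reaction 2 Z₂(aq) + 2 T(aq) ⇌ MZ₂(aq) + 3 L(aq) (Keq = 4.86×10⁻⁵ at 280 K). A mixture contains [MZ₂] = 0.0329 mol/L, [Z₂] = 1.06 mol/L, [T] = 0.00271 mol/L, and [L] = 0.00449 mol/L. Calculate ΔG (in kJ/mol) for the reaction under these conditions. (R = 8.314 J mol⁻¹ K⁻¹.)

Q = [MZ₂]·[L]³ / ([Z₂]²·[T]²) = (0.0329)·(0.00449)³ / ((1.06)²·(0.00271)²) = 3.61×10⁻⁴
ΔG = RT ln(Q/Keq) = (8.314 J mol⁻¹ K⁻¹)(280 K) × ln(3.61×10⁻⁴/4.86×10⁻⁵)
   = (2.328 kJ/mol)(2.005) = 4.67 kJ/mol
ΔG > 0, so the forward reaction is non-spontaneous (proceeds in reverse).

ΔG = 4.67 kJ/mol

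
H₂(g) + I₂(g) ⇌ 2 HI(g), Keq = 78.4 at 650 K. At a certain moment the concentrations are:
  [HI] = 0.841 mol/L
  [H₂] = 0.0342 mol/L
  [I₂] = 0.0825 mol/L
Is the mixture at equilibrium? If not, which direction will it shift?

Q = [HI]² / ([H₂]·[I₂]) = (0.841)² / ((0.0342)·(0.0825)) = 251
Q = 251 > Keq = 78.4: net reverse reaction.

no; Q > K, reaction proceeds in reverse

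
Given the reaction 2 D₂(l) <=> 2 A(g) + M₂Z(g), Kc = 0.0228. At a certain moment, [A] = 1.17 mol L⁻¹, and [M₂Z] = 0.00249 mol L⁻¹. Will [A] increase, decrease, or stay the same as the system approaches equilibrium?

increase

(D₂ is a pure liquid — omitted from Qc.)
Qc = [A]²·[M₂Z] = (1.17)²·(0.00249) = 0.00341
Qc = 0.00341 < Kc = 0.0228: net forward reaction.
A is a product, so it increases.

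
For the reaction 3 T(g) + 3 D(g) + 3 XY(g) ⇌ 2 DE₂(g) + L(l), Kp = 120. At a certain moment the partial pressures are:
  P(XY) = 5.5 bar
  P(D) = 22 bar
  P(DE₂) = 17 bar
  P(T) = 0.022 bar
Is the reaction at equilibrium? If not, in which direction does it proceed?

(L is a pure liquid — omitted from Qp.)
Qp = P(DE₂)² / (P(T)³·P(D)³·P(XY)³) = (17)² / ((0.022)³·(22)³·(5.5)³) = 15
Qp = 15 < Kp = 120, so the forward reaction proceeds.

toward products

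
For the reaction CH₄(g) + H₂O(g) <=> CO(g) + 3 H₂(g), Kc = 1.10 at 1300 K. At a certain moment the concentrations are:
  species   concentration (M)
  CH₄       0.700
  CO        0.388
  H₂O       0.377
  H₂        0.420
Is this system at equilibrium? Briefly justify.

Qc = [CO]·[H₂]³ / ([CH₄]·[H₂O]) = (0.388)·(0.420)³ / ((0.700)·(0.377)) = 0.109
Qc = 0.109 < Kc = 1.10: net forward reaction.

no; Q < K, reaction proceeds forward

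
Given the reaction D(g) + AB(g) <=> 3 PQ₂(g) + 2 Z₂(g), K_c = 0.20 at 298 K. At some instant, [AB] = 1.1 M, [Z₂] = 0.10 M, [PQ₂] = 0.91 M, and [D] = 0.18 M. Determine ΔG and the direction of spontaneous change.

Q_c = [PQ₂]³·[Z₂]² / ([D]·[AB]) = (0.91)³·(0.10)² / ((0.18)·(1.1)) = 0.0381
ΔG = RT ln(Q_c/K_c) = (8.314 J mol⁻¹ K⁻¹)(298 K) × ln(0.0381/0.20)
   = (2.478 kJ/mol)(-1.658) = -4.11 kJ/mol
ΔG < 0, so the forward reaction is spontaneous (proceeds forward).

ΔG = -4.11 kJ/mol; the forward reaction is spontaneous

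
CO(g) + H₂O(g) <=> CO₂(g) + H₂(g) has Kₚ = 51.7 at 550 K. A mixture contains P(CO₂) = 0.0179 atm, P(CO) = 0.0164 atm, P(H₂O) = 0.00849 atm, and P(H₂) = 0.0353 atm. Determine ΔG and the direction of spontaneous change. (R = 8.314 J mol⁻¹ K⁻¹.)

ΔG = -11.1 kJ/mol; the forward reaction is spontaneous

Qₚ = P(CO₂)·P(H₂) / (P(CO)·P(H₂O)) = (0.0179)·(0.0353) / ((0.0164)·(0.00849)) = 4.54
ΔG = RT ln(Qₚ/Kₚ) = (8.314 J mol⁻¹ K⁻¹)(550 K) × ln(4.54/51.7)
   = (4.573 kJ/mol)(-2.433) = -11.1 kJ/mol
ΔG < 0, so the forward reaction is spontaneous (proceeds forward).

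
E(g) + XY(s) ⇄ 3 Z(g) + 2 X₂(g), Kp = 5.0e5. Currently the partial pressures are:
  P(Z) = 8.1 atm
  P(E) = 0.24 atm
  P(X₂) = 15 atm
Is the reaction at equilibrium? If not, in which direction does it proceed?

(XY is a pure solid — omitted from Qp.)
Qp = P(Z)³·P(X₂)² / P(E) = (8.1)³·(15)² / (0.24) = 5.0e5
Qp = 5.0e5 = Kp, so the system is already at equilibrium.

at equilibrium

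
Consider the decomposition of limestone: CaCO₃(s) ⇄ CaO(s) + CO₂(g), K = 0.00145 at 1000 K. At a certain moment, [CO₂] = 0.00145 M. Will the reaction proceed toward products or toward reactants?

at equilibrium

(CaCO₃, CaO are pure solids — omitted from Q.)
Q = [CO₂] = 0.00145
Q = 0.00145 = K, so the system is already at equilibrium.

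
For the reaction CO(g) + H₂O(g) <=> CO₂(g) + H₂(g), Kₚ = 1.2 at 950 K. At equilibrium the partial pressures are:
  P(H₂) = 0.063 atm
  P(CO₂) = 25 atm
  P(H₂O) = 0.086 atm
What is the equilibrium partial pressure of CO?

At equilibrium, Kₚ = P(CO₂)·P(H₂) / (P(CO)·P(H₂O)) = 1.2.
(25)·(0.063) / ((P(CO))·(0.086)) = 1.2
P(CO) = 15.3 = 15 atm

P(CO) = 15 atm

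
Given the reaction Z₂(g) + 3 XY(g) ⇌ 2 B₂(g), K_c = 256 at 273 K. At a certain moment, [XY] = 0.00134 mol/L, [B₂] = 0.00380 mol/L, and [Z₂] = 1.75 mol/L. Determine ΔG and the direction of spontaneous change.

Q_c = [B₂]² / ([Z₂]·[XY]³) = (0.00380)² / ((1.75)·(0.00134)³) = 3430
ΔG = RT ln(Q_c/K_c) = (8.314 J mol⁻¹ K⁻¹)(273 K) × ln(3430/256)
   = (2.270 kJ/mol)(2.595) = 5.89 kJ/mol
ΔG > 0, so the forward reaction is non-spontaneous (proceeds in reverse).

ΔG = 5.89 kJ/mol; the forward reaction is non-spontaneous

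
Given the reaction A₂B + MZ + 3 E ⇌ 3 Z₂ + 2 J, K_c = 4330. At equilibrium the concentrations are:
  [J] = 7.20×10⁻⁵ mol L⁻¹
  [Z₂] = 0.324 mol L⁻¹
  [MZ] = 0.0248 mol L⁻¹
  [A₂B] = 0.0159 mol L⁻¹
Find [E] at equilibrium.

At equilibrium, K_c = [Z₂]³·[J]² / ([A₂B]·[MZ]·[E]³) = 4330.
(0.324)³·(7.20×10⁻⁵)² / ((0.0159)·(0.0248)·([E])³) = 4330
[E]³ = 1.03×10⁻¹⁰ ⇒ [E] = 4.69×10⁻⁴ mol L⁻¹

[E] = 4.69×10⁻⁴ mol L⁻¹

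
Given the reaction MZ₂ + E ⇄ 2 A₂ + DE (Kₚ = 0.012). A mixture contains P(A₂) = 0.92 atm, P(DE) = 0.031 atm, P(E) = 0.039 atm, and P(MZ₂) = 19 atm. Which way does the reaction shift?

in the reverse direction

Qₚ = P(A₂)²·P(DE) / (P(MZ₂)·P(E)) = (0.92)²·(0.031) / ((19)·(0.039)) = 0.035
Qₚ = 0.035 > Kₚ = 0.012, so the reverse reaction proceeds.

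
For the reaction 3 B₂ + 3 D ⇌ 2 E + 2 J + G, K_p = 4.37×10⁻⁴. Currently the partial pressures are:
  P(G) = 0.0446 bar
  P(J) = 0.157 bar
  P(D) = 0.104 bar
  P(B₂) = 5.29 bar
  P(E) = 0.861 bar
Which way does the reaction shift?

toward reactants

Q_p = P(E)²·P(J)²·P(G) / (P(B₂)³·P(D)³) = (0.861)²·(0.157)²·(0.0446) / ((5.29)³·(0.104)³) = 0.00489
Q_p = 0.00489 > K_p = 4.37×10⁻⁴, so the reverse reaction proceeds.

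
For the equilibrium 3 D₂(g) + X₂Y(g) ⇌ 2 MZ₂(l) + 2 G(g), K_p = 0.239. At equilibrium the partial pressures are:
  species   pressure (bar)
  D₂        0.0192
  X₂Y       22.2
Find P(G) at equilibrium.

(MZ₂ is a pure liquid — omitted from K_p.)
At equilibrium, K_p = P(G)² / (P(D₂)³·P(X₂Y)) = 0.239.
(P(G))² / ((0.0192)³·(22.2)) = 0.239
P(G)² = 3.76×10⁻⁵ ⇒ P(G) = 0.00613 bar

P(G) = 0.00613 bar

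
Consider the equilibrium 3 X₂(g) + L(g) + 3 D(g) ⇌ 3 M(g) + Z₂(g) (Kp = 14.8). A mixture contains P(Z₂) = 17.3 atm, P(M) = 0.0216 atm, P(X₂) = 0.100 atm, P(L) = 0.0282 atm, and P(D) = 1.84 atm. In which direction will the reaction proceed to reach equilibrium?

Qp = P(M)³·P(Z₂) / (P(X₂)³·P(L)·P(D)³) = (0.0216)³·(17.3) / ((0.100)³·(0.0282)·(1.84)³) = 0.992
Qp = 0.992 < Kp = 14.8, so the forward reaction proceeds.

to the right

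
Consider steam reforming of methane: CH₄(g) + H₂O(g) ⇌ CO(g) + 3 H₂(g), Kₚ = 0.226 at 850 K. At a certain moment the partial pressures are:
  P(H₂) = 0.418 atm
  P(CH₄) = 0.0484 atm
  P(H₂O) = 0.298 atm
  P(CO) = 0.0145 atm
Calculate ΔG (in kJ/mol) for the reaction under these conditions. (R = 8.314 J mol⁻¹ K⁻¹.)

ΔG = -7.95 kJ/mol

Qₚ = P(CO)·P(H₂)³ / (P(CH₄)·P(H₂O)) = (0.0145)·(0.418)³ / ((0.0484)·(0.298)) = 0.0734
ΔG = RT ln(Qₚ/Kₚ) = (8.314 J mol⁻¹ K⁻¹)(850 K) × ln(0.0734/0.226)
   = (7.067 kJ/mol)(-1.125) = -7.95 kJ/mol
ΔG < 0, so the forward reaction is spontaneous (proceeds forward).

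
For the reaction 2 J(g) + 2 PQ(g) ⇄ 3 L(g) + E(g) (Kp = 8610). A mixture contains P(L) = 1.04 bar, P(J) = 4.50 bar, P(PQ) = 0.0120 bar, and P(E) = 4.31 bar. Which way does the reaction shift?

toward products

Qp = P(L)³·P(E) / (P(J)²·P(PQ)²) = (1.04)³·(4.31) / ((4.50)²·(0.0120)²) = 1660
Qp = 1660 < Kp = 8610, so the forward reaction proceeds.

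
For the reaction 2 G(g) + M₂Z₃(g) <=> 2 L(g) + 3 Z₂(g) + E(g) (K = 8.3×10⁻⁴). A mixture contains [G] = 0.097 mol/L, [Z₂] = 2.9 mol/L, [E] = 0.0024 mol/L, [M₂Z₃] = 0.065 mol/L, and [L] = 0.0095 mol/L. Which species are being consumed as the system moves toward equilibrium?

Q = [L]²·[Z₂]³·[E] / ([G]²·[M₂Z₃]) = (0.0095)²·(2.9)³·(0.0024) / ((0.097)²·(0.065)) = 0.0086
Q = 0.0086 > K = 8.3×10⁻⁴: net reverse reaction.

L, Z₂, E (products)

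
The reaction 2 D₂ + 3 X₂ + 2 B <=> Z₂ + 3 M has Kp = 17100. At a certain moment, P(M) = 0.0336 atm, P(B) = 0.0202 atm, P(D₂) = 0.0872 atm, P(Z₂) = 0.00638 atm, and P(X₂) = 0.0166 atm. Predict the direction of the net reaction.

Qp = P(Z₂)·P(M)³ / (P(D₂)²·P(X₂)³·P(B)²) = (0.00638)·(0.0336)³ / ((0.0872)²·(0.0166)³·(0.0202)²) = 17100
Qp = 17100 = Kp, so the system is already at equilibrium.

neither direction; the system is at equilibrium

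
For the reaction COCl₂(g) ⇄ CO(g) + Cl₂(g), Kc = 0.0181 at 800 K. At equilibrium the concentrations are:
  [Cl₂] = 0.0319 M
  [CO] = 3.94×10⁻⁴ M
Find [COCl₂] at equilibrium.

[COCl₂] = 6.94×10⁻⁴ M

At equilibrium, Kc = [CO]·[Cl₂] / [COCl₂] = 0.0181.
(3.94×10⁻⁴)·(0.0319) / ([COCl₂]) = 0.0181
[COCl₂] = 6.94×10⁻⁴ M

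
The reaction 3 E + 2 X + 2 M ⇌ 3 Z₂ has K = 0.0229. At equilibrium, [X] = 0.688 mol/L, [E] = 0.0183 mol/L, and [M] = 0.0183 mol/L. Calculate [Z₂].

At equilibrium, K = [Z₂]³ / ([E]³·[X]²·[M]²) = 0.0229.
([Z₂])³ / ((0.0183)³·(0.688)²·(0.0183)²) = 0.0229
[Z₂]³ = 2.22e-11 ⇒ [Z₂] = 2.81e-4 mol/L

[Z₂] = 2.81e-4 mol/L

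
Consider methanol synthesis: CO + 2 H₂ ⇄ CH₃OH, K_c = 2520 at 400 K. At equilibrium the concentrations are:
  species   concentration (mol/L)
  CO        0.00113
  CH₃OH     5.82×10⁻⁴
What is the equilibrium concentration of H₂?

[H₂] = 0.0143 mol/L

At equilibrium, K_c = [CH₃OH] / ([CO]·[H₂]²) = 2520.
(5.82×10⁻⁴) / ((0.00113)·([H₂])²) = 2520
[H₂]² = 2.04×10⁻⁴ ⇒ [H₂] = 0.0143 mol/L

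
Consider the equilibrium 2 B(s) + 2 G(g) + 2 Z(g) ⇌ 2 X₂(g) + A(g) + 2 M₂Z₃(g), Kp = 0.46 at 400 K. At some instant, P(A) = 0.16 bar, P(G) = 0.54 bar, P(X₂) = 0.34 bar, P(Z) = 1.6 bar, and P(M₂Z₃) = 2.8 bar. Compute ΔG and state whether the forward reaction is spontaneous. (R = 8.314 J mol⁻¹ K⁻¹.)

ΔG = -2.87 kJ/mol; the forward reaction is spontaneous

(B is a pure solid — omitted from Qp.)
Qp = P(X₂)²·P(A)·P(M₂Z₃)² / (P(G)²·P(Z)²) = (0.34)²·(0.16)·(2.8)² / ((0.54)²·(1.6)²) = 0.194
ΔG = RT ln(Qp/Kp) = (8.314 J mol⁻¹ K⁻¹)(400 K) × ln(0.194/0.46)
   = (3.326 kJ/mol)(-0.8634) = -2.87 kJ/mol
ΔG < 0, so the forward reaction is spontaneous (proceeds forward).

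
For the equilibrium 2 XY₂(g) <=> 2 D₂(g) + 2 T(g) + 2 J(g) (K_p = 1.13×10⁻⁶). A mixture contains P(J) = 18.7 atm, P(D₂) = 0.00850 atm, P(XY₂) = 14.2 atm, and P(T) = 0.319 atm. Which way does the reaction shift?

in the reverse direction

Q_p = P(D₂)²·P(T)²·P(J)² / P(XY₂)² = (0.00850)²·(0.319)²·(18.7)² / (14.2)² = 1.28×10⁻⁵
Q_p = 1.28×10⁻⁵ > K_p = 1.13×10⁻⁶, so the reverse reaction proceeds.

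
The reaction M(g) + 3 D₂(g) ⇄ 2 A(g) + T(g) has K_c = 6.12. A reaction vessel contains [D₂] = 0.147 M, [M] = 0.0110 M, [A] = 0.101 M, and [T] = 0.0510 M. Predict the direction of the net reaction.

to the left

Q_c = [A]²·[T] / ([M]·[D₂]³) = (0.101)²·(0.0510) / ((0.0110)·(0.147)³) = 14.9
Q_c = 14.9 > K_c = 6.12, so the reverse reaction proceeds.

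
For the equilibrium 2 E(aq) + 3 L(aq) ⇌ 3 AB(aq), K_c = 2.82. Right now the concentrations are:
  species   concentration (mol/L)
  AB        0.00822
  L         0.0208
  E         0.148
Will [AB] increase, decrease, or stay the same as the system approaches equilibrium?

stay the same

Q_c = [AB]³ / ([E]²·[L]³) = (0.00822)³ / ((0.148)²·(0.0208)³) = 2.82
Q_c = 2.82 = K_c; the system is at equilibrium.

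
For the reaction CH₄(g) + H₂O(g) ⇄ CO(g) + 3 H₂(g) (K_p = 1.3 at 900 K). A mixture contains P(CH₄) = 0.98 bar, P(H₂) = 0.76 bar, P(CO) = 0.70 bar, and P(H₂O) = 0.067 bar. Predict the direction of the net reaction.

Q_p = P(CO)·P(H₂)³ / (P(CH₄)·P(H₂O)) = (0.70)·(0.76)³ / ((0.98)·(0.067)) = 4.7
Q_p = 4.7 > K_p = 1.3, so the reverse reaction proceeds.

reverse (toward reactants)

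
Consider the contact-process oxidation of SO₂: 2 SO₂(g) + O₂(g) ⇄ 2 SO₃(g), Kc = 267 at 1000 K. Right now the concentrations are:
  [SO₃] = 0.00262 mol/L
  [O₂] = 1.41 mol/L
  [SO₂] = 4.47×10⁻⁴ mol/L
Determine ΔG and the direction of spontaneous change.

ΔG = -19.9 kJ/mol; the forward reaction is spontaneous

Qc = [SO₃]² / ([SO₂]²·[O₂]) = (0.00262)² / ((4.47×10⁻⁴)²·(1.41)) = 24.4
ΔG = RT ln(Qc/Kc) = (8.314 J mol⁻¹ K⁻¹)(1000 K) × ln(24.4/267)
   = (8.314 kJ/mol)(-2.393) = -19.9 kJ/mol
ΔG < 0, so the forward reaction is spontaneous (proceeds forward).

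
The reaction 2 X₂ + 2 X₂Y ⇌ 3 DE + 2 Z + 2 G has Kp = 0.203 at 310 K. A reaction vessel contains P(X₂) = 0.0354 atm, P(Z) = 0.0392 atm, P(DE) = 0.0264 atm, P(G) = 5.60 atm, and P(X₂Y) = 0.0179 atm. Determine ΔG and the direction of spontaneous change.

ΔG = 6.15 kJ/mol; the forward reaction is non-spontaneous

Qp = P(DE)³·P(Z)²·P(G)² / (P(X₂)²·P(X₂Y)²) = (0.0264)³·(0.0392)²·(5.60)² / ((0.0354)²·(0.0179)²) = 2.21
ΔG = RT ln(Qp/Kp) = (8.314 J mol⁻¹ K⁻¹)(310 K) × ln(2.21/0.203)
   = (2.577 kJ/mol)(2.388) = 6.15 kJ/mol
ΔG > 0, so the forward reaction is non-spontaneous (proceeds in reverse).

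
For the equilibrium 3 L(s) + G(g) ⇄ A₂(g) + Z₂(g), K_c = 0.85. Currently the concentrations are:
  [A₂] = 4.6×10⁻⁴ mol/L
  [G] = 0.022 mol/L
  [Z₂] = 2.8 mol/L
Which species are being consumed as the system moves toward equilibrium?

L, G (reactants)

(L is a pure solid — omitted from Q_c.)
Q_c = [A₂]·[Z₂] / [G] = (4.6×10⁻⁴)·(2.8) / (0.022) = 0.059
Q_c = 0.059 < K_c = 0.85: net forward reaction.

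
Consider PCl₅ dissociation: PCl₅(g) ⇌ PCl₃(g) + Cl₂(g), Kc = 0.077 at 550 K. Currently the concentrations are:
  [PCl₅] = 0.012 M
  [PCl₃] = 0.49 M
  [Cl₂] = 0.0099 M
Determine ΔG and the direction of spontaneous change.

Qc = [PCl₃]·[Cl₂] / [PCl₅] = (0.49)·(0.0099) / (0.012) = 0.404
ΔG = RT ln(Qc/Kc) = (8.314 J mol⁻¹ K⁻¹)(550 K) × ln(0.404/0.077)
   = (4.573 kJ/mol)(1.658) = 7.58 kJ/mol
ΔG > 0, so the forward reaction is non-spontaneous (proceeds in reverse).

ΔG = 7.58 kJ/mol; the forward reaction is non-spontaneous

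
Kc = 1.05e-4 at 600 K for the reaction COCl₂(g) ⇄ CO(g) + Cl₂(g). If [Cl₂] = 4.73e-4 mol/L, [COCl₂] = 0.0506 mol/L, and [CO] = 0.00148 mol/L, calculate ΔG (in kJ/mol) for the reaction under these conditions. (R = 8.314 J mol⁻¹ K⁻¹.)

ΔG = -10.1 kJ/mol

Qc = [CO]·[Cl₂] / [COCl₂] = (0.00148)·(4.73e-4) / (0.0506) = 1.38e-5
ΔG = RT ln(Qc/Kc) = (8.314 J mol⁻¹ K⁻¹)(600 K) × ln(1.38e-5/1.05e-4)
   = (4.988 kJ/mol)(-2.029) = -10.1 kJ/mol
ΔG < 0, so the forward reaction is spontaneous (proceeds forward).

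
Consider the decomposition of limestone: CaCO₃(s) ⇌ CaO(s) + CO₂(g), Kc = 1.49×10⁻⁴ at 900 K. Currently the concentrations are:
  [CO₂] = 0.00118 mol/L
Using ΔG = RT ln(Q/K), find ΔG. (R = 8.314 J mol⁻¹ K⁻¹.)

(CaCO₃, CaO are pure solids — omitted from Qc.)
Qc = [CO₂] = 0.00118
ΔG = RT ln(Qc/Kc) = (8.314 J mol⁻¹ K⁻¹)(900 K) × ln(0.00118/1.49×10⁻⁴)
   = (7.483 kJ/mol)(2.069) = 15.5 kJ/mol
ΔG > 0, so the forward reaction is non-spontaneous (proceeds in reverse).

ΔG = 15.5 kJ/mol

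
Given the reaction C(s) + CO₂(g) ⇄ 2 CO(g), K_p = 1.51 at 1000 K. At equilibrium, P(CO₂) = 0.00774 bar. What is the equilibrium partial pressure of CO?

(C is a pure solid — omitted from K_p.)
At equilibrium, K_p = P(CO)² / P(CO₂) = 1.51.
(P(CO))² / (0.00774) = 1.51
P(CO)² = 0.0117 ⇒ P(CO) = 0.108 bar

P(CO) = 0.108 bar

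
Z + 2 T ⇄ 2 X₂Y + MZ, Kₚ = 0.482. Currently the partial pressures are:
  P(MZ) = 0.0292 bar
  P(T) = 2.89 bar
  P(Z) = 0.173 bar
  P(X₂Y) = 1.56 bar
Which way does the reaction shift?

Qₚ = P(X₂Y)²·P(MZ) / (P(Z)·P(T)²) = (1.56)²·(0.0292) / ((0.173)·(2.89)²) = 0.0492
Qₚ = 0.0492 < Kₚ = 0.482, so the forward reaction proceeds.

toward products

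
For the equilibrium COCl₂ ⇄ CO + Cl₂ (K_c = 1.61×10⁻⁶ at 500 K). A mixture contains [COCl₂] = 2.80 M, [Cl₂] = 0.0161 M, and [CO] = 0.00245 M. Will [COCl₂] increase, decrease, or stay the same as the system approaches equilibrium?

increase

Q_c = [CO]·[Cl₂] / [COCl₂] = (0.00245)·(0.0161) / (2.80) = 1.41×10⁻⁵
Q_c = 1.41×10⁻⁵ > K_c = 1.61×10⁻⁶: net reverse reaction.
COCl₂ is a reactant, so it increases.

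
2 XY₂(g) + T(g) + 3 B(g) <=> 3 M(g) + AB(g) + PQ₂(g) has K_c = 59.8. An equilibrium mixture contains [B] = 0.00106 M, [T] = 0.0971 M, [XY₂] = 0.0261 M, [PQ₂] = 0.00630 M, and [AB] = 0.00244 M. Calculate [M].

At equilibrium, K_c = [M]³·[AB]·[PQ₂] / ([XY₂]²·[T]·[B]³) = 59.8.
([M])³·(0.00244)·(0.00630) / ((0.0261)²·(0.0971)·(0.00106)³) = 59.8
[M]³ = 3.06×10⁻⁷ ⇒ [M] = 0.00674 M

[M] = 0.00674 M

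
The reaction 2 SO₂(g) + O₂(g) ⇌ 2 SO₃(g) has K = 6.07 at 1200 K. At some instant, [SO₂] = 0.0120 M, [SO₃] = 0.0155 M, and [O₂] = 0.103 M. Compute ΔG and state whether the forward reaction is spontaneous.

Q = [SO₃]² / ([SO₂]²·[O₂]) = (0.0155)² / ((0.0120)²·(0.103)) = 16.2
ΔG = RT ln(Q/K) = (8.314 J mol⁻¹ K⁻¹)(1200 K) × ln(16.2/6.07)
   = (9.977 kJ/mol)(0.9817) = 9.79 kJ/mol
ΔG > 0, so the forward reaction is non-spontaneous (proceeds in reverse).

ΔG = 9.79 kJ/mol; the forward reaction is non-spontaneous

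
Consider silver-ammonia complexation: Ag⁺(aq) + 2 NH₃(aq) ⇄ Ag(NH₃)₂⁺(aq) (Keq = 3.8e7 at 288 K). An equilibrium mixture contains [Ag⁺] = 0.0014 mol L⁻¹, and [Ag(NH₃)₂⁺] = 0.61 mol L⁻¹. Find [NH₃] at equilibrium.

[NH₃] = 0.0034 mol L⁻¹

At equilibrium, Keq = [Ag(NH₃)₂⁺] / ([Ag⁺]·[NH₃]²) = 3.8e7.
(0.61) / ((0.0014)·([NH₃])²) = 3.8e7
[NH₃]² = 1.15e-5 ⇒ [NH₃] = 0.0034 mol L⁻¹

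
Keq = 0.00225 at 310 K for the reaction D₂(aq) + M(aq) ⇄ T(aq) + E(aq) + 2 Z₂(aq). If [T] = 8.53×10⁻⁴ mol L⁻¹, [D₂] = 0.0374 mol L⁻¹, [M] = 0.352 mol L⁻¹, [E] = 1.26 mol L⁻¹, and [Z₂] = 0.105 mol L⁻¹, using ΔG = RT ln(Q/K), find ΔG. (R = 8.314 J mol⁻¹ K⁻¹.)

Q = [T]·[E]·[Z₂]² / ([D₂]·[M]) = (8.53×10⁻⁴)·(1.26)·(0.105)² / ((0.0374)·(0.352)) = 9.00×10⁻⁴
ΔG = RT ln(Q/Keq) = (8.314 J mol⁻¹ K⁻¹)(310 K) × ln(9.00×10⁻⁴/0.00225)
   = (2.577 kJ/mol)(-0.9163) = -2.36 kJ/mol
ΔG < 0, so the forward reaction is spontaneous (proceeds forward).

ΔG = -2.36 kJ/mol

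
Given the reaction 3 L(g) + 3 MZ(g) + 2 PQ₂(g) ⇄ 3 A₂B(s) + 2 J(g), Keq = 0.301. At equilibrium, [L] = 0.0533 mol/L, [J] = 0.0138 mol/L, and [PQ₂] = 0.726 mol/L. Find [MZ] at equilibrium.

(A₂B is a pure solid — omitted from Keq.)
At equilibrium, Keq = [J]² / ([L]³·[MZ]³·[PQ₂]²) = 0.301.
(0.0138)² / ((0.0533)³·([MZ])³·(0.726)²) = 0.301
[MZ]³ = 7.93 ⇒ [MZ] = 1.99 mol/L

[MZ] = 1.99 mol/L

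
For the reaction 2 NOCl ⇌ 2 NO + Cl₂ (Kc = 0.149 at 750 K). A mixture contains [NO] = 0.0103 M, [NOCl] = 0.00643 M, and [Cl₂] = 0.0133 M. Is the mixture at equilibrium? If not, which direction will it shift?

no; Q < K, reaction proceeds forward

Qc = [NO]²·[Cl₂] / [NOCl]² = (0.0103)²·(0.0133) / (0.00643)² = 0.0341
Qc = 0.0341 < Kc = 0.149: net forward reaction.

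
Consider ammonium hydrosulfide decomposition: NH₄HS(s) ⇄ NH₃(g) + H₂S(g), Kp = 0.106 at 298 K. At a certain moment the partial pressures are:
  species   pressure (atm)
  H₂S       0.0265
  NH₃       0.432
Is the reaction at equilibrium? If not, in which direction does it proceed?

(NH₄HS is a pure solid — omitted from Qp.)
Qp = P(NH₃)·P(H₂S) = (0.432)·(0.0265) = 0.0114
Qp = 0.0114 < Kp = 0.106, so the forward reaction proceeds.

forward (toward products)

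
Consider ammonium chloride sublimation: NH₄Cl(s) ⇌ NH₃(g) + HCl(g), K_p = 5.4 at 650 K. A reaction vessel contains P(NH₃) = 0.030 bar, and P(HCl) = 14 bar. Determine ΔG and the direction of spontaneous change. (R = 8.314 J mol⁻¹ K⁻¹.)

(NH₄Cl is a pure solid — omitted from Q_p.)
Q_p = P(NH₃)·P(HCl) = (0.030)·(14) = 0.420
ΔG = RT ln(Q_p/K_p) = (8.314 J mol⁻¹ K⁻¹)(650 K) × ln(0.420/5.4)
   = (5.404 kJ/mol)(-2.554) = -13.8 kJ/mol
ΔG < 0, so the forward reaction is spontaneous (proceeds forward).

ΔG = -13.8 kJ/mol; the forward reaction is spontaneous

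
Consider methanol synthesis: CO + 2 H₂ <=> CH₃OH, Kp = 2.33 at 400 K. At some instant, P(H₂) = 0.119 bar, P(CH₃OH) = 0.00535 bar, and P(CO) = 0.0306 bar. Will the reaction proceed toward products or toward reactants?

Qp = P(CH₃OH) / (P(CO)·P(H₂)²) = (0.00535) / ((0.0306)·(0.119)²) = 12.3
Qp = 12.3 > Kp = 2.33, so the reverse reaction proceeds.

in the reverse direction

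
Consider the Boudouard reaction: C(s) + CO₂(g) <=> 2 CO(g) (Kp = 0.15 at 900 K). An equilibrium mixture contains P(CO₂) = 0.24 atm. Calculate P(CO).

(C is a pure solid — omitted from Kp.)
At equilibrium, Kp = P(CO)² / P(CO₂) = 0.15.
(P(CO))² / (0.24) = 0.15
P(CO)² = 0.0360 ⇒ P(CO) = 0.19 atm

P(CO) = 0.19 atm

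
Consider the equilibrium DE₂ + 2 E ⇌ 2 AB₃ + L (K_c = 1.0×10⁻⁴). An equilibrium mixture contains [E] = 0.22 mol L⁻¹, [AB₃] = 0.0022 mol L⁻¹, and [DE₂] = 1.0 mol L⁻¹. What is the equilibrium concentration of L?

[L] = 1.0 mol L⁻¹

At equilibrium, K_c = [AB₃]²·[L] / ([DE₂]·[E]²) = 1.0×10⁻⁴.
(0.0022)²·([L]) / ((1.0)·(0.22)²) = 1.0×10⁻⁴
[L] = 1.00 = 1.0 mol L⁻¹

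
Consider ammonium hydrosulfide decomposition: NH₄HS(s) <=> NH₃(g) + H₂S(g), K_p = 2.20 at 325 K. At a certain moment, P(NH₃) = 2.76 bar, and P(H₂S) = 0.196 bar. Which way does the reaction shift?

in the forward direction

(NH₄HS is a pure solid — omitted from Q_p.)
Q_p = P(NH₃)·P(H₂S) = (2.76)·(0.196) = 0.541
Q_p = 0.541 < K_p = 2.20, so the forward reaction proceeds.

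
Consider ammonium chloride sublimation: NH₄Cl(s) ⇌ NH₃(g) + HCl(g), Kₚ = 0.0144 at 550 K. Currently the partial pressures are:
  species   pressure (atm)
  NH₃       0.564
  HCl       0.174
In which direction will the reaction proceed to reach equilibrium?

(NH₄Cl is a pure solid — omitted from Qₚ.)
Qₚ = P(NH₃)·P(HCl) = (0.564)·(0.174) = 0.0981
Qₚ = 0.0981 > Kₚ = 0.0144, so the reverse reaction proceeds.

in the reverse direction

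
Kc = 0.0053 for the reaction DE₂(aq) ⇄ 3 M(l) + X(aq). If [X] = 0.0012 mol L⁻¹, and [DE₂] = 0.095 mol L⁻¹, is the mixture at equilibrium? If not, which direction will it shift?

(M is a pure liquid — omitted from Qc.)
Qc = [X] / [DE₂] = (0.0012) / (0.095) = 0.013
Qc = 0.013 > Kc = 0.0053: net reverse reaction.

no; Q > K, reaction proceeds in reverse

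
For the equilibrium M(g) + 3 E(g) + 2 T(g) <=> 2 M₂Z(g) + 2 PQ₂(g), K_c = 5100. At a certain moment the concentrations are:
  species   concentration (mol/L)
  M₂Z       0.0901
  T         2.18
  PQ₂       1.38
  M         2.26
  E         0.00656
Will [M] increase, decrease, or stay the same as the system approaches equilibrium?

stay the same

Q_c = [M₂Z]²·[PQ₂]² / ([M]·[E]³·[T]²) = (0.0901)²·(1.38)² / ((2.26)·(0.00656)³·(2.18)²) = 5100
Q_c = 5100 = K_c; the system is at equilibrium.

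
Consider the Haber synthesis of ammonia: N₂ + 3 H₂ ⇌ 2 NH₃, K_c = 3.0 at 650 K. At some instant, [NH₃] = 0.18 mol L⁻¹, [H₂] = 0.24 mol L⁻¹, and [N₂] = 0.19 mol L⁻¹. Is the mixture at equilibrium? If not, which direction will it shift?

Q_c = [NH₃]² / ([N₂]·[H₂]³) = (0.18)² / ((0.19)·(0.24)³) = 12
Q_c = 12 > K_c = 3.0: net reverse reaction.

no; Q > K, reaction proceeds in reverse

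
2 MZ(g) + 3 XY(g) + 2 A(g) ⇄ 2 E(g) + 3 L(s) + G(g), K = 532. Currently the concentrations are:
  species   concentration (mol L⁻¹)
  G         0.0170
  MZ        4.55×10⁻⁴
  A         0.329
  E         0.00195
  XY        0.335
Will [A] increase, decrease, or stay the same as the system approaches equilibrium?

(L is a pure solid — omitted from Q.)
Q = [E]²·[G] / ([MZ]²·[XY]³·[A]²) = (0.00195)²·(0.0170) / ((4.55×10⁻⁴)²·(0.335)³·(0.329)²) = 76.7
Q = 76.7 < K = 532: net forward reaction.
A is a reactant, so it decreases.

decrease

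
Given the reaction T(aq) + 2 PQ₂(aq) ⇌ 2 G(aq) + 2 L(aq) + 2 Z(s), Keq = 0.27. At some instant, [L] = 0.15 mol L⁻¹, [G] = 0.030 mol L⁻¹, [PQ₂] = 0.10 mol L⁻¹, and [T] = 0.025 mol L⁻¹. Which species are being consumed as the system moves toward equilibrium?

(Z is a pure solid — omitted from Q.)
Q = [G]²·[L]² / ([T]·[PQ₂]²) = (0.030)²·(0.15)² / ((0.025)·(0.10)²) = 0.081
Q = 0.081 < Keq = 0.27: net forward reaction.

T, PQ₂ (reactants)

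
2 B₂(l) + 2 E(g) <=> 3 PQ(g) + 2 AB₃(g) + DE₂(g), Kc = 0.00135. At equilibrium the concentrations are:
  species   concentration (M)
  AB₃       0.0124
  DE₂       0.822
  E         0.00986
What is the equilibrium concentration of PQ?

(B₂ is a pure liquid — omitted from Kc.)
At equilibrium, Kc = [PQ]³·[AB₃]²·[DE₂] / [E]² = 0.00135.
([PQ])³·(0.0124)²·(0.822) / (0.00986)² = 0.00135
[PQ]³ = 0.00104 ⇒ [PQ] = 0.101 M

[PQ] = 0.101 M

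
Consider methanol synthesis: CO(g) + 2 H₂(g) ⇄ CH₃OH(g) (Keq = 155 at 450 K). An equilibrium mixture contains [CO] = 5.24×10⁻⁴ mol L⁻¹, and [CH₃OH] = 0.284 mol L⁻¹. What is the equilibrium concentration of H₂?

At equilibrium, Keq = [CH₃OH] / ([CO]·[H₂]²) = 155.
(0.284) / ((5.24×10⁻⁴)·([H₂])²) = 155
[H₂]² = 3.50 ⇒ [H₂] = 1.87 mol L⁻¹

[H₂] = 1.87 mol L⁻¹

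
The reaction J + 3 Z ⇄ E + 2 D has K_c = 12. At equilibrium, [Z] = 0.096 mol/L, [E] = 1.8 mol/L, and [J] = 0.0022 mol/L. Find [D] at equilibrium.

At equilibrium, K_c = [E]·[D]² / ([J]·[Z]³) = 12.
(1.8)·([D])² / ((0.0022)·(0.096)³) = 12
[D]² = 1.30e-5 ⇒ [D] = 0.0036 mol/L

[D] = 0.0036 mol/L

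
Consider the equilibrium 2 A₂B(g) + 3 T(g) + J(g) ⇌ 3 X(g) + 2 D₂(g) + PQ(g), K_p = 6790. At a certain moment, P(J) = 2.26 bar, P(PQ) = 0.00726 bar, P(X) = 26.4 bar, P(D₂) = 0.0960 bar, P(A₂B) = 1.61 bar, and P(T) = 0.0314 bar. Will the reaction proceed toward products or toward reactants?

Q_p = P(X)³·P(D₂)²·P(PQ) / (P(A₂B)²·P(T)³·P(J)) = (26.4)³·(0.0960)²·(0.00726) / ((1.61)²·(0.0314)³·(2.26)) = 6790
Q_p = 6790 = K_p, so the system is already at equilibrium.

neither direction; the system is at equilibrium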